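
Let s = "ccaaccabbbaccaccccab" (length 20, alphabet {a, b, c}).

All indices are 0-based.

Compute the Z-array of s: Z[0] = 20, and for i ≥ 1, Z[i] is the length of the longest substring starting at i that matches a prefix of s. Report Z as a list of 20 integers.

[20, 1, 0, 0, 3, 1, 0, 0, 0, 0, 0, 3, 1, 0, 2, 2, 3, 1, 0, 0]

Z[0]=20
i=1: fresh scan; Z[1]=1 scan→box=[1,2)
i=2: fresh scan; Z[2]=0
i=3: fresh scan; Z[3]=0
i=4: fresh scan; Z[4]=3 scan→box=[4,7)
i=5: min(r-i=2, Z[1]=1)=1; Z[5]=1
i=6: min(r-i=1, Z[2]=0)=0; Z[6]=0
i=7: fresh scan; Z[7]=0
i=8: fresh scan; Z[8]=0
i=9: fresh scan; Z[9]=0
i=10: fresh scan; Z[10]=0
i=11: fresh scan; Z[11]=3 scan→box=[11,14)
i=12: min(r-i=2, Z[1]=1)=1; Z[12]=1
i=13: min(r-i=1, Z[2]=0)=0; Z[13]=0
i=14: fresh scan; Z[14]=2 scan→box=[14,16)
i=15: min(r-i=1, Z[1]=1)=1; Z[15]=2 scan→box=[15,17)
i=16: min(r-i=1, Z[1]=1)=1; Z[16]=3 scan→box=[16,19)
i=17: min(r-i=2, Z[1]=1)=1; Z[17]=1
i=18: min(r-i=1, Z[2]=0)=0; Z[18]=0
i=19: fresh scan; Z[19]=0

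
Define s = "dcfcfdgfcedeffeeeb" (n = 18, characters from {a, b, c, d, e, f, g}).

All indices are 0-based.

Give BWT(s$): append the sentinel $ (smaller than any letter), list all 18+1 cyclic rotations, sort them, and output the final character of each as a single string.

rank  rotation             last
    0  $dcfcfdgfcedeffeeeb  b
    1  b$dcfcfdgfcedeffeee  e
    2  cedeffeeeb$dcfcfdgf  f
    3  cfcfdgfcedeffeeeb$d  d
    4  cfdgfcedeffeeeb$dcf  f
    5  dcfcfdgfcedeffeeeb$  $
    6  deffeeeb$dcfcfdgfce  e
    7  dgfcedeffeeeb$dcfcf  f
    8  eb$dcfcfdgfcedeffee  e
    9  edeffeeeb$dcfcfdgfc  c
   10  eeb$dcfcfdgfcedeffe  e
   11  eeeb$dcfcfdgfcedeff  f
   12  effeeeb$dcfcfdgfced  d
   13  fcedeffeeeb$dcfcfdg  g
   14  fcfdgfcedeffeeeb$dc  c
   15  fdgfcedeffeeeb$dcfc  c
   16  feeeb$dcfcfdgfcedef  f
   17  ffeeeb$dcfcfdgfcede  e
   18  gfcedeffeeeb$dcfcfd  d

befdf$efecefdgccfed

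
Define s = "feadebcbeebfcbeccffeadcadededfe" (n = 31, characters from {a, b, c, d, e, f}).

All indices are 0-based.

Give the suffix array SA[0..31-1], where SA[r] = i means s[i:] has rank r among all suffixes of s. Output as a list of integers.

[20, 2, 23, 5, 13, 7, 10, 22, 12, 6, 15, 16, 21, 3, 24, 26, 28, 30, 19, 1, 4, 9, 14, 25, 27, 8, 11, 29, 18, 0, 17]

rank→(start, suffix):
  0 → (20, 'adcadededfe')
  1 → (2, 'adebcbeebfcbeccffeadcadededfe')
  2 → (23, 'adededfe')
  3 → (5, 'bcbeebfcbeccffeadcadededfe')
  4 → (13, 'beccffeadcadededfe')
  5 → (7, 'beebfcbeccffeadcadededfe')
  6 → (10, 'bfcbeccffeadcadededfe')
  7 → (22, 'cadededfe')
  8 → (12, 'cbeccffeadcadededfe')
  9 → (6, 'cbeebfcbeccffeadcadededfe')
  10 → (15, 'ccffeadcadededfe')
  11 → (16, 'cffeadcadededfe')
  12 → (21, 'dcadededfe')
  13 → (3, 'debcbeebfcbeccffeadcadededfe')
  14 → (24, 'dededfe')
  15 → (26, 'dedfe')
  16 → (28, 'dfe')
  17 → (30, 'e')
  18 → (19, 'eadcadededfe')
  19 → (1, 'eadebcbeebfcbeccffeadcadededfe')
  20 → (4, 'ebcbeebfcbeccffeadcadededfe')
  21 → (9, 'ebfcbeccffeadcadededfe')
  22 → (14, 'eccffeadcadededfe')
  23 → (25, 'ededfe')
  24 → (27, 'edfe')
  25 → (8, 'eebfcbeccffeadcadededfe')
  26 → (11, 'fcbeccffeadcadededfe')
  27 → (29, 'fe')
  28 → (18, 'feadcadededfe')
  29 → (0, 'feadebcbeebfcbeccffeadcadededfe')
  30 → (17, 'ffeadcadededfe')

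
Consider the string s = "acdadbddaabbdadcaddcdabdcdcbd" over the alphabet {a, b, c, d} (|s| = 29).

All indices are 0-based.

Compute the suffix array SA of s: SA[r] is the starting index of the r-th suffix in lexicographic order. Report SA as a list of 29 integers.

sorted suffixes:
  #0 SA[0]=8  'aabbdadcaddcdabdcdcbd'
  #1 SA[1]=9  'abbdadcaddcdabdcdcbd'
  #2 SA[2]=21  'abdcdcbd'
  #3 SA[3]=0  'acdadbddaabbdadcaddcdabdcdcbd'
  #4 SA[4]=3  'adbddaabbdadcaddcdabdcdcbd'
  #5 SA[5]=13  'adcaddcdabdcdcbd'
  #6 SA[6]=16  'addcdabdcdcbd'
  #7 SA[7]=10  'bbdadcaddcdabdcdcbd'
  #8 SA[8]=27  'bd'
  #9 SA[9]=11  'bdadcaddcdabdcdcbd'
  #10 SA[10]=22  'bdcdcbd'
  #11 SA[11]=5  'bddaabbdadcaddcdabdcdcbd'
  #12 SA[12]=15  'caddcdabdcdcbd'
  #13 SA[13]=26  'cbd'
  #14 SA[14]=19  'cdabdcdcbd'
  #15 SA[15]=1  'cdadbddaabbdadcaddcdabdcdcbd'
  #16 SA[16]=24  'cdcbd'
  #17 SA[17]=28  'd'
  #18 SA[18]=7  'daabbdadcaddcdabdcdcbd'
  #19 SA[19]=20  'dabdcdcbd'
  #20 SA[20]=2  'dadbddaabbdadcaddcdabdcdcbd'
  #21 SA[21]=12  'dadcaddcdabdcdcbd'
  #22 SA[22]=4  'dbddaabbdadcaddcdabdcdcbd'
  #23 SA[23]=14  'dcaddcdabdcdcbd'
  #24 SA[24]=25  'dcbd'
  #25 SA[25]=18  'dcdabdcdcbd'
  #26 SA[26]=23  'dcdcbd'
  #27 SA[27]=6  'ddaabbdadcaddcdabdcdcbd'
  #28 SA[28]=17  'ddcdabdcdcbd'

[8, 9, 21, 0, 3, 13, 16, 10, 27, 11, 22, 5, 15, 26, 19, 1, 24, 28, 7, 20, 2, 12, 4, 14, 25, 18, 23, 6, 17]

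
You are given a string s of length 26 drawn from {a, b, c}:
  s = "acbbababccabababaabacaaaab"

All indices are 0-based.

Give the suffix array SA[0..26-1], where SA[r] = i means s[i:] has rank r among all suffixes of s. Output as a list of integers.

rank | idx | suffix
   0 |  21 | aaaab
   1 |  22 | aaab
   2 |  23 | aab
   3 |  16 | aabacaaaab
   4 |  24 | ab
   5 |  14 | abaabacaaaab
   6 |  12 | ababaabacaaaab
   7 |  10 | abababaabacaaaab
   8 |   4 | ababccabababaabacaaaab
   9 |  17 | abacaaaab
  10 |   6 | abccabababaabacaaaab
  11 |  19 | acaaaab
  12 |   0 | acbbababccabababaabacaaaab
  13 |  25 | b
  14 |  15 | baabacaaaab
  15 |  13 | babaabacaaaab
  16 |  11 | bababaabacaaaab
  17 |   3 | bababccabababaabacaaaab
  18 |   5 | babccabababaabacaaaab
  19 |  18 | bacaaaab
  20 |   2 | bbababccabababaabacaaaab
  21 |   7 | bccabababaabacaaaab
  22 |  20 | caaaab
  23 |   9 | cabababaabacaaaab
  24 |   1 | cbbababccabababaabacaaaab
  25 |   8 | ccabababaabacaaaab

[21, 22, 23, 16, 24, 14, 12, 10, 4, 17, 6, 19, 0, 25, 15, 13, 11, 3, 5, 18, 2, 7, 20, 9, 1, 8]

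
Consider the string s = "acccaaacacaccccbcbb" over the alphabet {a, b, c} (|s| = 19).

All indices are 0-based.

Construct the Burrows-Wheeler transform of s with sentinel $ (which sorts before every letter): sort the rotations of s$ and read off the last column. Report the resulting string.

bcaac$cbcccaabcccaca

rank  rotation              last
    0  $acccaaacacaccccbcbb  b
    1  aaacacaccccbcbb$accc  c
    2  aacacaccccbcbb$accca  a
    3  acacaccccbcbb$acccaa  a
    4  acaccccbcbb$acccaaac  c
    5  acccaaacacaccccbcbb$  $
    6  accccbcbb$acccaaacac  c
    7  b$acccaaacacaccccbcb  b
    8  bb$acccaaacacaccccbc  c
    9  bcbb$acccaaacacacccc  c
   10  caaacacaccccbcbb$acc  c
   11  cacaccccbcbb$acccaaa  a
   12  caccccbcbb$acccaaaca  a
   13  cbb$acccaaacacaccccb  b
   14  cbcbb$acccaaacacaccc  c
   15  ccaaacacaccccbcbb$ac  c
   16  ccbcbb$acccaaacacacc  c
   17  cccaaacacaccccbcbb$a  a
   18  cccbcbb$acccaaacacac  c
   19  ccccbcbb$acccaaacaca  a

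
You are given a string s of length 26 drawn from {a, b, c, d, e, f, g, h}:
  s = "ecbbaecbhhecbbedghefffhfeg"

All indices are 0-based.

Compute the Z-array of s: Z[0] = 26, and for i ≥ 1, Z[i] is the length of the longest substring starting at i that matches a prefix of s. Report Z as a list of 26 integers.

[26, 0, 0, 0, 0, 3, 0, 0, 0, 0, 4, 0, 0, 0, 1, 0, 0, 0, 1, 0, 0, 0, 0, 0, 1, 0]

Z[0]=26
i=1: outside box; Z[1]=0
i=2: outside box; Z[2]=0
i=3: outside box; Z[3]=0
i=4: outside box; Z[4]=0
i=5: outside box; Z[5]=3 grow→box=[5,8)
i=6: min(r-i=2, Z[1]=0)=0; Z[6]=0
i=7: min(r-i=1, Z[2]=0)=0; Z[7]=0
i=8: outside box; Z[8]=0
i=9: outside box; Z[9]=0
i=10: outside box; Z[10]=4 grow→box=[10,14)
i=11: min(r-i=3, Z[1]=0)=0; Z[11]=0
i=12: min(r-i=2, Z[2]=0)=0; Z[12]=0
i=13: min(r-i=1, Z[3]=0)=0; Z[13]=0
i=14: outside box; Z[14]=1 grow→box=[14,15)
i=15: outside box; Z[15]=0
i=16: outside box; Z[16]=0
i=17: outside box; Z[17]=0
i=18: outside box; Z[18]=1 grow→box=[18,19)
i=19: outside box; Z[19]=0
i=20: outside box; Z[20]=0
i=21: outside box; Z[21]=0
i=22: outside box; Z[22]=0
i=23: outside box; Z[23]=0
i=24: outside box; Z[24]=1 grow→box=[24,25)
i=25: outside box; Z[25]=0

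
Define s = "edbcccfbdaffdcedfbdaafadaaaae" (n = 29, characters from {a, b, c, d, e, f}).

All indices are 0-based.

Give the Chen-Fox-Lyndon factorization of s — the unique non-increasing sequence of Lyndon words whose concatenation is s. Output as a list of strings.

["e", "d", "bcccfbd", "affdcedfbd", "aafad", "aaaae"]

emit factor 1: 'e' (i=0, period=1)
emit factor 2: 'd' (i=1, period=1)
emit factor 3: 'bcccfbd' (i=2, period=7)
emit factor 4: 'affdcedfbd' (i=9, period=10)
emit factor 5: 'aafad' (i=19, period=5)
emit factor 6: 'aaaae' (i=24, period=5)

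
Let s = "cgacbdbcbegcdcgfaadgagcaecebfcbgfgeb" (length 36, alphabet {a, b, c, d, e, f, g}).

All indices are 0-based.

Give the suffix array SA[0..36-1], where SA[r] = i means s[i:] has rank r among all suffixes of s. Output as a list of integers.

rank | idx | suffix
   0 |  16 | aadgagcaecebfcbgfgeb
   1 |   2 | acbdbcbegcdcgfaadgagcaecebfcbgfgeb
   2 |  17 | adgagcaecebfcbgfgeb
   3 |  23 | aecebfcbgfgeb
   4 |  20 | agcaecebfcbgfgeb
   5 |  35 | b
   6 |   6 | bcbegcdcgfaadgagcaecebfcbgfgeb
   7 |   4 | bdbcbegcdcgfaadgagcaecebfcbgfgeb
   8 |   8 | begcdcgfaadgagcaecebfcbgfgeb
   9 |  27 | bfcbgfgeb
  10 |  30 | bgfgeb
  11 |  22 | caecebfcbgfgeb
  12 |   3 | cbdbcbegcdcgfaadgagcaecebfcbgfgeb
  13 |   7 | cbegcdcgfaadgagcaecebfcbgfgeb
  14 |  29 | cbgfgeb
  15 |  11 | cdcgfaadgagcaecebfcbgfgeb
  16 |  25 | cebfcbgfgeb
  17 |   0 | cgacbdbcbegcdcgfaadgagcaecebfcbgfgeb
  18 |  13 | cgfaadgagcaecebfcbgfgeb
  19 |   5 | dbcbegcdcgfaadgagcaecebfcbgfgeb
  20 |  12 | dcgfaadgagcaecebfcbgfgeb
  21 |  18 | dgagcaecebfcbgfgeb
  22 |  34 | eb
  23 |  26 | ebfcbgfgeb
  24 |  24 | ecebfcbgfgeb
  25 |   9 | egcdcgfaadgagcaecebfcbgfgeb
  26 |  15 | faadgagcaecebfcbgfgeb
  27 |  28 | fcbgfgeb
  28 |  32 | fgeb
  29 |   1 | gacbdbcbegcdcgfaadgagcaecebfcbgfgeb
  30 |  19 | gagcaecebfcbgfgeb
  31 |  21 | gcaecebfcbgfgeb
  32 |  10 | gcdcgfaadgagcaecebfcbgfgeb
  33 |  33 | geb
  34 |  14 | gfaadgagcaecebfcbgfgeb
  35 |  31 | gfgeb

[16, 2, 17, 23, 20, 35, 6, 4, 8, 27, 30, 22, 3, 7, 29, 11, 25, 0, 13, 5, 12, 18, 34, 26, 24, 9, 15, 28, 32, 1, 19, 21, 10, 33, 14, 31]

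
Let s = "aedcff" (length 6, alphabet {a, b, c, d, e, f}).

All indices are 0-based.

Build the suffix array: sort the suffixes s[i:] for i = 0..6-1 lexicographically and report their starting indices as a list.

rank | idx | suffix
   0 |   0 | aedcff
   1 |   3 | cff
   2 |   2 | dcff
   3 |   1 | edcff
   4 |   5 | f
   5 |   4 | ff

[0, 3, 2, 1, 5, 4]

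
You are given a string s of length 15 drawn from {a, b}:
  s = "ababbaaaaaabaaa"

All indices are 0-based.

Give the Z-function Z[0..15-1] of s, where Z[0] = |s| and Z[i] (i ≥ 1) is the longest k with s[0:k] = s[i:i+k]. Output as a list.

Z[0]=15
i=1: fresh scan; Z[1]=0
i=2: fresh scan; Z[2]=2 grow→box=[2,4)
i=3: min(r-i=1, Z[1]=0)=0; Z[3]=0
i=4: fresh scan; Z[4]=0
i=5: fresh scan; Z[5]=1 grow→box=[5,6)
i=6: fresh scan; Z[6]=1 grow→box=[6,7)
i=7: fresh scan; Z[7]=1 grow→box=[7,8)
i=8: fresh scan; Z[8]=1 grow→box=[8,9)
i=9: fresh scan; Z[9]=1 grow→box=[9,10)
i=10: fresh scan; Z[10]=3 grow→box=[10,13)
i=11: min(r-i=2, Z[1]=0)=0; Z[11]=0
i=12: min(r-i=1, Z[2]=2)=1; Z[12]=1
i=13: fresh scan; Z[13]=1 grow→box=[13,14)
i=14: fresh scan; Z[14]=1 grow→box=[14,15)

[15, 0, 2, 0, 0, 1, 1, 1, 1, 1, 3, 0, 1, 1, 1]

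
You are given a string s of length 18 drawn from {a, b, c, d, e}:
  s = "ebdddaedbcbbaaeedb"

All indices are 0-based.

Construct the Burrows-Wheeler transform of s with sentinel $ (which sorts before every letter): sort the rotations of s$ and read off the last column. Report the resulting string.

rank  rotation             last
    0  $ebdddaedbcbbaaeedb  b
    1  aaeedb$ebdddaedbcbb  b
    2  aedbcbbaaeedb$ebddd  d
    3  aeedb$ebdddaedbcbba  a
    4  b$ebdddaedbcbbaaeed  d
    5  baaeedb$ebdddaedbcb  b
    6  bbaaeedb$ebdddaedbc  c
    7  bcbbaaeedb$ebdddaed  d
    8  bdddaedbcbbaaeedb$e  e
    9  cbbaaeedb$ebdddaedb  b
   10  daedbcbbaaeedb$ebdd  d
   11  db$ebdddaedbcbbaaee  e
   12  dbcbbaaeedb$ebdddae  e
   13  ddaedbcbbaaeedb$ebd  d
   14  dddaedbcbbaaeedb$eb  b
   15  ebdddaedbcbbaaeedb$  $
   16  edb$ebdddaedbcbbaae  e
   17  edbcbbaaeedb$ebddda  a
   18  eedb$ebdddaedbcbbaa  a

bbdadbcdebdeedb$eaa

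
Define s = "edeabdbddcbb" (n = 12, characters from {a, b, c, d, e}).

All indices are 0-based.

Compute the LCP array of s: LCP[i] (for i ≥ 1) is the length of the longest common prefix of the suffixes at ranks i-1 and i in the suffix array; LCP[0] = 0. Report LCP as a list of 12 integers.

sorted suffixes:
  #0 SA[0]=3  'abdbddcbb'
  #1 SA[1]=11  'b'
  #2 SA[2]=10  'bb'
  #3 SA[3]=4  'bdbddcbb'
  #4 SA[4]=6  'bddcbb'
  #5 SA[5]=9  'cbb'
  #6 SA[6]=5  'dbddcbb'
  #7 SA[7]=8  'dcbb'
  #8 SA[8]=7  'ddcbb'
  #9 SA[9]=1  'deabdbddcbb'
  #10 SA[10]=2  'eabdbddcbb'
  #11 SA[11]=0  'edeabdbddcbb'

SA = [3, 11, 10, 4, 6, 9, 5, 8, 7, 1, 2, 0]
rank  pair      lcp
   1  s[3:],s[11:]  0  ''
   2  s[11:],s[10:]  1  'b'
   3  s[10:],s[4:]  1  'b'
   4  s[4:],s[6:]  2  'bd'
   5  s[6:],s[9:]  0  ''
   6  s[9:],s[5:]  0  ''
   7  s[5:],s[8:]  1  'd'
   8  s[8:],s[7:]  1  'd'
   9  s[7:],s[1:]  1  'd'
  10  s[1:],s[2:]  0  ''
  11  s[2:],s[0:]  1  'e'

[0, 0, 1, 1, 2, 0, 0, 1, 1, 1, 0, 1]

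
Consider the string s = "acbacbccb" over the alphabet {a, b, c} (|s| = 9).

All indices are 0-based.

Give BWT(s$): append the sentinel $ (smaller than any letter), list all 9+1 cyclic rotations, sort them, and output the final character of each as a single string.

b$bccccaab

rank  rotation    last
    0  $acbacbccb  b
    1  acbacbccb$  $
    2  acbccb$acb  b
    3  b$acbacbcc  c
    4  bacbccb$ac  c
    5  bccb$acbac  c
    6  cb$acbacbc  c
    7  cbacbccb$a  a
    8  cbccb$acba  a
    9  ccb$acbacb  b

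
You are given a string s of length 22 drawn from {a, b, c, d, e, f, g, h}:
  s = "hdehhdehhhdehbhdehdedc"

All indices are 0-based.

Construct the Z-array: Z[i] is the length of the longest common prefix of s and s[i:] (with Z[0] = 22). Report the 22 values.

Z[0]=22
i=1: i≥r, start 0; Z[1]=0
i=2: i≥r, start 0; Z[2]=0
i=3: i≥r, start 0; Z[3]=1 scan→box=[3,4)
i=4: i≥r, start 0; Z[4]=5 scan→box=[4,9)
i=5: min(r-i=4, Z[1]=0)=0; Z[5]=0
i=6: min(r-i=3, Z[2]=0)=0; Z[6]=0
i=7: min(r-i=2, Z[3]=1)=1; Z[7]=1
i=8: min(r-i=1, Z[4]=5)=1; Z[8]=1
i=9: i≥r, start 0; Z[9]=4 scan→box=[9,13)
i=10: min(r-i=3, Z[1]=0)=0; Z[10]=0
i=11: min(r-i=2, Z[2]=0)=0; Z[11]=0
i=12: min(r-i=1, Z[3]=1)=1; Z[12]=1
i=13: i≥r, start 0; Z[13]=0
i=14: i≥r, start 0; Z[14]=4 scan→box=[14,18)
i=15: min(r-i=3, Z[1]=0)=0; Z[15]=0
i=16: min(r-i=2, Z[2]=0)=0; Z[16]=0
i=17: min(r-i=1, Z[3]=1)=1; Z[17]=3 scan→box=[17,20)
i=18: min(r-i=2, Z[1]=0)=0; Z[18]=0
i=19: min(r-i=1, Z[2]=0)=0; Z[19]=0
i=20: i≥r, start 0; Z[20]=0
i=21: i≥r, start 0; Z[21]=0

[22, 0, 0, 1, 5, 0, 0, 1, 1, 4, 0, 0, 1, 0, 4, 0, 0, 3, 0, 0, 0, 0]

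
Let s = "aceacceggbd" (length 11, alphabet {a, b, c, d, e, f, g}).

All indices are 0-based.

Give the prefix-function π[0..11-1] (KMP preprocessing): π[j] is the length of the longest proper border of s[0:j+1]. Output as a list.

π[0] = 0
j=1 s[j]='c': π[1]=0 (border '')
j=2 s[j]='e': π[2]=0 (border '')
j=3 s[j]='a': π[3]=1 (border 'a')
j=4 s[j]='c': π[4]=2 (border 'ac')
j=5 s[j]='c': k: 2→0; π[5]=0 (border '')
j=6 s[j]='e': π[6]=0 (border '')
j=7 s[j]='g': π[7]=0 (border '')
j=8 s[j]='g': π[8]=0 (border '')
j=9 s[j]='b': π[9]=0 (border '')
j=10 s[j]='d': π[10]=0 (border '')

[0, 0, 0, 1, 2, 0, 0, 0, 0, 0, 0]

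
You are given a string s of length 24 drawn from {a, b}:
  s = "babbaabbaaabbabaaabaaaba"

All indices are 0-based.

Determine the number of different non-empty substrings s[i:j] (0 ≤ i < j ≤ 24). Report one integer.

225

sorted suffixes:
  #0 SA[0]=23  'a'
  #1 SA[1]=19  'aaaba'
  #2 SA[2]=15  'aaabaaaba'
  #3 SA[3]=8  'aaabbabaaabaaaba'
  #4 SA[4]=20  'aaba'
  #5 SA[5]=16  'aabaaaba'
  #6 SA[6]=4  'aabbaaabbabaaabaaaba'
  #7 SA[7]=9  'aabbabaaabaaaba'
  #8 SA[8]=21  'aba'
  #9 SA[9]=17  'abaaaba'
  #10 SA[10]=13  'abaaabaaaba'
  #11 SA[11]=5  'abbaaabbabaaabaaaba'
  #12 SA[12]=1  'abbaabbaaabbabaaabaaaba'
  #13 SA[13]=10  'abbabaaabaaaba'
  #14 SA[14]=22  'ba'
  #15 SA[15]=18  'baaaba'
  #16 SA[16]=14  'baaabaaaba'
  #17 SA[17]=7  'baaabbabaaabaaaba'
  #18 SA[18]=3  'baabbaaabbabaaabaaaba'
  #19 SA[19]=12  'babaaabaaaba'
  #20 SA[20]=0  'babbaabbaaabbabaaabaaaba'
  #21 SA[21]=6  'bbaaabbabaaabaaaba'
  #22 SA[22]=2  'bbaabbaaabbabaaabaaaba'
  #23 SA[23]=11  'bbabaaabaaaba'

SA = [23, 19, 15, 8, 20, 16, 4, 9, 21, 17, 13, 5, 1, 10, 22, 18, 14, 7, 3, 12, 0, 6, 2, 11]
rank  pair      lcp
   1  s[23:],s[19:]  1  'a'
   2  s[19:],s[15:]  5  'aaaba'
   3  s[15:],s[8:]  4  'aaab'
   4  s[8:],s[20:]  2  'aa'
   5  s[20:],s[16:]  4  'aaba'
   6  s[16:],s[4:]  3  'aab'
   7  s[4:],s[9:]  5  'aabba'
   8  s[9:],s[21:]  1  'a'
   9  s[21:],s[17:]  3  'aba'
  10  s[17:],s[13:]  7  'abaaaba'
  11  s[13:],s[5:]  2  'ab'
  12  s[5:],s[1:]  5  'abbaa'
  13  s[1:],s[10:]  4  'abba'
  14  s[10:],s[22:]  0  ''
  15  s[22:],s[18:]  2  'ba'
  16  s[18:],s[14:]  6  'baaaba'
  17  s[14:],s[7:]  5  'baaab'
  18  s[7:],s[3:]  3  'baa'
  19  s[3:],s[12:]  2  'ba'
  20  s[12:],s[0:]  3  'bab'
  21  s[0:],s[6:]  1  'b'
  22  s[6:],s[2:]  4  'bbaa'
  23  s[2:],s[11:]  3  'bba'

n(n+1)/2 = 24·25/2 = 300
Σ LCP = 0 + 1 + 5 + 4 + 2 + 4 + 3 + 5 + 1 + 3 + 7 + 2 + 5 + 4 + 0 + 2 + 6 + 5 + 3 + 2 + 3 + 1 + 4 + 3 = 75
distinct = 300 − 75 = 225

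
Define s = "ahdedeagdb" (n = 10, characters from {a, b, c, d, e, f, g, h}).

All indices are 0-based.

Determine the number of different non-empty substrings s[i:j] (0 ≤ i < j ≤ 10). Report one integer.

50

rank | idx | suffix
   0 |   6 | agdb
   1 |   0 | ahdedeagdb
   2 |   9 | b
   3 |   8 | db
   4 |   4 | deagdb
   5 |   2 | dedeagdb
   6 |   5 | eagdb
   7 |   3 | edeagdb
   8 |   7 | gdb
   9 |   1 | hdedeagdb

SA = [6, 0, 9, 8, 4, 2, 5, 3, 7, 1]
i: (SA[i-1],SA[i]) lcp shared
  1: (6,0) 1 'a'
  2: (0,9) 0 ''
  3: (9,8) 0 ''
  4: (8,4) 1 'd'
  5: (4,2) 2 'de'
  6: (2,5) 0 ''
  7: (5,3) 1 'e'
  8: (3,7) 0 ''
  9: (7,1) 0 ''

n(n+1)/2 = 10·11/2 = 55
Σ LCP = 0 + 1 + 0 + 0 + 1 + 2 + 0 + 1 + 0 + 0 = 5
distinct = 55 − 5 = 50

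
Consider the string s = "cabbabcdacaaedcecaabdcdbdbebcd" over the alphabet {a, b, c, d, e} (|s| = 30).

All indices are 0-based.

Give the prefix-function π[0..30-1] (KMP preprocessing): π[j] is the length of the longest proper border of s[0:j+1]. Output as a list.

[0, 0, 0, 0, 0, 0, 1, 0, 0, 1, 2, 0, 0, 0, 1, 0, 1, 2, 0, 0, 0, 1, 0, 0, 0, 0, 0, 0, 1, 0]

π[0] = 0
j=1 s[j]='a': π[1]=0 (border '')
j=2 s[j]='b': π[2]=0 (border '')
j=3 s[j]='b': π[3]=0 (border '')
j=4 s[j]='a': π[4]=0 (border '')
j=5 s[j]='b': π[5]=0 (border '')
j=6 s[j]='c': π[6]=1 (border 'c')
j=7 s[j]='d': k: 1→0; π[7]=0 (border '')
j=8 s[j]='a': π[8]=0 (border '')
j=9 s[j]='c': π[9]=1 (border 'c')
j=10 s[j]='a': π[10]=2 (border 'ca')
j=11 s[j]='a': k: 2→0; π[11]=0 (border '')
j=12 s[j]='e': π[12]=0 (border '')
j=13 s[j]='d': π[13]=0 (border '')
j=14 s[j]='c': π[14]=1 (border 'c')
j=15 s[j]='e': k: 1→0; π[15]=0 (border '')
j=16 s[j]='c': π[16]=1 (border 'c')
j=17 s[j]='a': π[17]=2 (border 'ca')
j=18 s[j]='a': k: 2→0; π[18]=0 (border '')
j=19 s[j]='b': π[19]=0 (border '')
j=20 s[j]='d': π[20]=0 (border '')
j=21 s[j]='c': π[21]=1 (border 'c')
j=22 s[j]='d': k: 1→0; π[22]=0 (border '')
j=23 s[j]='b': π[23]=0 (border '')
j=24 s[j]='d': π[24]=0 (border '')
j=25 s[j]='b': π[25]=0 (border '')
j=26 s[j]='e': π[26]=0 (border '')
j=27 s[j]='b': π[27]=0 (border '')
j=28 s[j]='c': π[28]=1 (border 'c')
j=29 s[j]='d': k: 1→0; π[29]=0 (border '')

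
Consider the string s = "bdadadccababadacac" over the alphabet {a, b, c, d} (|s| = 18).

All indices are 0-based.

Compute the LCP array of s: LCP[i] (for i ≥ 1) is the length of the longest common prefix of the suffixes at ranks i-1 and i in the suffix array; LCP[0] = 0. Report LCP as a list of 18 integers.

[0, 3, 1, 2, 1, 3, 2, 0, 2, 1, 0, 1, 2, 1, 0, 2, 3, 1]

sorted suffixes:
  #0 SA[0]=8  'ababadacac'
  #1 SA[1]=10  'abadacac'
  #2 SA[2]=16  'ac'
  #3 SA[3]=14  'acac'
  #4 SA[4]=12  'adacac'
  #5 SA[5]=2  'adadccababadacac'
  #6 SA[6]=4  'adccababadacac'
  #7 SA[7]=9  'babadacac'
  #8 SA[8]=11  'badacac'
  #9 SA[9]=0  'bdadadccababadacac'
  #10 SA[10]=17  'c'
  #11 SA[11]=7  'cababadacac'
  #12 SA[12]=15  'cac'
  #13 SA[13]=6  'ccababadacac'
  #14 SA[14]=13  'dacac'
  #15 SA[15]=1  'dadadccababadacac'
  #16 SA[16]=3  'dadccababadacac'
  #17 SA[17]=5  'dccababadacac'

SA = [8, 10, 16, 14, 12, 2, 4, 9, 11, 0, 17, 7, 15, 6, 13, 1, 3, 5]
i: (SA[i-1],SA[i]) lcp shared
  1: (8,10) 3 'aba'
  2: (10,16) 1 'a'
  3: (16,14) 2 'ac'
  4: (14,12) 1 'a'
  5: (12,2) 3 'ada'
  6: (2,4) 2 'ad'
  7: (4,9) 0 ''
  8: (9,11) 2 'ba'
  9: (11,0) 1 'b'
  10: (0,17) 0 ''
  11: (17,7) 1 'c'
  12: (7,15) 2 'ca'
  13: (15,6) 1 'c'
  14: (6,13) 0 ''
  15: (13,1) 2 'da'
  16: (1,3) 3 'dad'
  17: (3,5) 1 'd'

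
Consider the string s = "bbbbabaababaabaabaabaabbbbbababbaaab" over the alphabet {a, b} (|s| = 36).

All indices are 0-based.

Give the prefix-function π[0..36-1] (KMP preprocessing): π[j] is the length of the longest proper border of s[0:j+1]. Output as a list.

π[0] = 0
j=1 s[j]='b': π[1]=1 (border 'b')
j=2 s[j]='b': π[2]=2 (border 'bb')
j=3 s[j]='b': π[3]=3 (border 'bbb')
j=4 s[j]='a': k: 3→2→1→0; π[4]=0 (border '')
j=5 s[j]='b': π[5]=1 (border 'b')
j=6 s[j]='a': k: 1→0; π[6]=0 (border '')
j=7 s[j]='a': π[7]=0 (border '')
j=8 s[j]='b': π[8]=1 (border 'b')
j=9 s[j]='a': k: 1→0; π[9]=0 (border '')
j=10 s[j]='b': π[10]=1 (border 'b')
j=11 s[j]='a': k: 1→0; π[11]=0 (border '')
j=12 s[j]='a': π[12]=0 (border '')
j=13 s[j]='b': π[13]=1 (border 'b')
j=14 s[j]='a': k: 1→0; π[14]=0 (border '')
j=15 s[j]='a': π[15]=0 (border '')
j=16 s[j]='b': π[16]=1 (border 'b')
j=17 s[j]='a': k: 1→0; π[17]=0 (border '')
j=18 s[j]='a': π[18]=0 (border '')
j=19 s[j]='b': π[19]=1 (border 'b')
j=20 s[j]='a': k: 1→0; π[20]=0 (border '')
j=21 s[j]='a': π[21]=0 (border '')
j=22 s[j]='b': π[22]=1 (border 'b')
j=23 s[j]='b': π[23]=2 (border 'bb')
j=24 s[j]='b': π[24]=3 (border 'bbb')
j=25 s[j]='b': π[25]=4 (border 'bbbb')
j=26 s[j]='b': k: 4→3; π[26]=4 (border 'bbbb')
j=27 s[j]='a': π[27]=5 (border 'bbbba')
j=28 s[j]='b': π[28]=6 (border 'bbbbab')
j=29 s[j]='a': π[29]=7 (border 'bbbbaba')
j=30 s[j]='b': k: 7→0; π[30]=1 (border 'b')
j=31 s[j]='b': π[31]=2 (border 'bb')
j=32 s[j]='a': k: 2→1→0; π[32]=0 (border '')
j=33 s[j]='a': π[33]=0 (border '')
j=34 s[j]='a': π[34]=0 (border '')
j=35 s[j]='b': π[35]=1 (border 'b')

[0, 1, 2, 3, 0, 1, 0, 0, 1, 0, 1, 0, 0, 1, 0, 0, 1, 0, 0, 1, 0, 0, 1, 2, 3, 4, 4, 5, 6, 7, 1, 2, 0, 0, 0, 1]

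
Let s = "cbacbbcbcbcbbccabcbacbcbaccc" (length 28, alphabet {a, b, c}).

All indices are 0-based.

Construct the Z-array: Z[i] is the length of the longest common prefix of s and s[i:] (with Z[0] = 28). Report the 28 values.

[28, 0, 0, 2, 0, 0, 2, 0, 2, 0, 2, 0, 0, 1, 1, 0, 0, 5, 0, 0, 2, 0, 4, 0, 0, 1, 1, 1]

Z[0]=28
i=1: fresh scan; Z[1]=0
i=2: fresh scan; Z[2]=0
i=3: fresh scan; Z[3]=2 extend→box=[3,5)
i=4: min(r-i=1, Z[1]=0)=0; Z[4]=0
i=5: fresh scan; Z[5]=0
i=6: fresh scan; Z[6]=2 extend→box=[6,8)
i=7: min(r-i=1, Z[1]=0)=0; Z[7]=0
i=8: fresh scan; Z[8]=2 extend→box=[8,10)
i=9: min(r-i=1, Z[1]=0)=0; Z[9]=0
i=10: fresh scan; Z[10]=2 extend→box=[10,12)
i=11: min(r-i=1, Z[1]=0)=0; Z[11]=0
i=12: fresh scan; Z[12]=0
i=13: fresh scan; Z[13]=1 extend→box=[13,14)
i=14: fresh scan; Z[14]=1 extend→box=[14,15)
i=15: fresh scan; Z[15]=0
i=16: fresh scan; Z[16]=0
i=17: fresh scan; Z[17]=5 extend→box=[17,22)
i=18: min(r-i=4, Z[1]=0)=0; Z[18]=0
i=19: min(r-i=3, Z[2]=0)=0; Z[19]=0
i=20: min(r-i=2, Z[3]=2)=2; Z[20]=2
i=21: min(r-i=1, Z[4]=0)=0; Z[21]=0
i=22: fresh scan; Z[22]=4 extend→box=[22,26)
i=23: min(r-i=3, Z[1]=0)=0; Z[23]=0
i=24: min(r-i=2, Z[2]=0)=0; Z[24]=0
i=25: min(r-i=1, Z[3]=2)=1; Z[25]=1
i=26: fresh scan; Z[26]=1 extend→box=[26,27)
i=27: fresh scan; Z[27]=1 extend→box=[27,28)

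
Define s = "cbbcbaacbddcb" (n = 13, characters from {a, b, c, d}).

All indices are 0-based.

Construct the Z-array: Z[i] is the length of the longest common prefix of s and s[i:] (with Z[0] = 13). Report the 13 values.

Z[0]=13
i=1: i≥r, start 0; Z[1]=0
i=2: i≥r, start 0; Z[2]=0
i=3: i≥r, start 0; Z[3]=2 extend→box=[3,5)
i=4: min(r-i=1, Z[1]=0)=0; Z[4]=0
i=5: i≥r, start 0; Z[5]=0
i=6: i≥r, start 0; Z[6]=0
i=7: i≥r, start 0; Z[7]=2 extend→box=[7,9)
i=8: min(r-i=1, Z[1]=0)=0; Z[8]=0
i=9: i≥r, start 0; Z[9]=0
i=10: i≥r, start 0; Z[10]=0
i=11: i≥r, start 0; Z[11]=2 extend→box=[11,13)
i=12: min(r-i=1, Z[1]=0)=0; Z[12]=0

[13, 0, 0, 2, 0, 0, 0, 2, 0, 0, 0, 2, 0]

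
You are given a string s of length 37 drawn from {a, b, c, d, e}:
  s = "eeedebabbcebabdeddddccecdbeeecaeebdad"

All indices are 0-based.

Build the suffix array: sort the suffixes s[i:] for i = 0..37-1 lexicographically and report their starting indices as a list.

sorted suffixes:
  #0 SA[0]=6  'abbcebabdeddddccecdbeeecaeebdad'
  #1 SA[1]=12  'abdeddddccecdbeeecaeebdad'
  #2 SA[2]=35  'ad'
  #3 SA[3]=30  'aeebdad'
  #4 SA[4]=5  'babbcebabdeddddccecdbeeecaeebdad'
  #5 SA[5]=11  'babdeddddccecdbeeecaeebdad'
  #6 SA[6]=7  'bbcebabdeddddccecdbeeecaeebdad'
  #7 SA[7]=8  'bcebabdeddddccecdbeeecaeebdad'
  #8 SA[8]=33  'bdad'
  #9 SA[9]=13  'bdeddddccecdbeeecaeebdad'
  #10 SA[10]=25  'beeecaeebdad'
  #11 SA[11]=29  'caeebdad'
  #12 SA[12]=20  'ccecdbeeecaeebdad'
  #13 SA[13]=23  'cdbeeecaeebdad'
  #14 SA[14]=9  'cebabdeddddccecdbeeecaeebdad'
  #15 SA[15]=21  'cecdbeeecaeebdad'
  #16 SA[16]=36  'd'
  #17 SA[17]=34  'dad'
  #18 SA[18]=24  'dbeeecaeebdad'
  #19 SA[19]=19  'dccecdbeeecaeebdad'
  #20 SA[20]=18  'ddccecdbeeecaeebdad'
  #21 SA[21]=17  'dddccecdbeeecaeebdad'
  #22 SA[22]=16  'ddddccecdbeeecaeebdad'
  #23 SA[23]=3  'debabbcebabdeddddccecdbeeecaeebdad'
  #24 SA[24]=14  'deddddccecdbeeecaeebdad'
  #25 SA[25]=4  'ebabbcebabdeddddccecdbeeecaeebdad'
  #26 SA[26]=10  'ebabdeddddccecdbeeecaeebdad'
  #27 SA[27]=32  'ebdad'
  #28 SA[28]=28  'ecaeebdad'
  #29 SA[29]=22  'ecdbeeecaeebdad'
  #30 SA[30]=15  'eddddccecdbeeecaeebdad'
  #31 SA[31]=2  'edebabbcebabdeddddccecdbeeecaeebdad'
  #32 SA[32]=31  'eebdad'
  #33 SA[33]=27  'eecaeebdad'
  #34 SA[34]=1  'eedebabbcebabdeddddccecdbeeecaeebdad'
  #35 SA[35]=26  'eeecaeebdad'
  #36 SA[36]=0  'eeedebabbcebabdeddddccecdbeeecaeebdad'

[6, 12, 35, 30, 5, 11, 7, 8, 33, 13, 25, 29, 20, 23, 9, 21, 36, 34, 24, 19, 18, 17, 16, 3, 14, 4, 10, 32, 28, 22, 15, 2, 31, 27, 1, 26, 0]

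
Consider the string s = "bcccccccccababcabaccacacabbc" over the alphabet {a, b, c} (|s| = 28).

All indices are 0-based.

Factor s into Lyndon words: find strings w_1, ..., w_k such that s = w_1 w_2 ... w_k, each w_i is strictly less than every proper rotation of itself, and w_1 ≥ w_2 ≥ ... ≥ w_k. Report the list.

["bccccccccc", "ababcabaccacacabbc"]

emit factor 1: 'bccccccccc' (i=0, period=10)
emit factor 2: 'ababcabaccacacabbc' (i=10, period=18)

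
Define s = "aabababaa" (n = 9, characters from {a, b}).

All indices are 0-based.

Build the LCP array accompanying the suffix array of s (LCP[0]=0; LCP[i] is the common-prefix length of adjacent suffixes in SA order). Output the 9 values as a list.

[0, 1, 2, 1, 3, 5, 0, 2, 4]

rank | idx | suffix
   0 |   8 | a
   1 |   7 | aa
   2 |   0 | aabababaa
   3 |   5 | abaa
   4 |   3 | ababaa
   5 |   1 | abababaa
   6 |   6 | baa
   7 |   4 | babaa
   8 |   2 | bababaa

SA = [8, 7, 0, 5, 3, 1, 6, 4, 2]
[i] adj suffixes → lcp
  [1] 8/7 → 1 ('a')
  [2] 7/0 → 2 ('aa')
  [3] 0/5 → 1 ('a')
  [4] 5/3 → 3 ('aba')
  [5] 3/1 → 5 ('ababa')
  [6] 1/6 → 0 ('')
  [7] 6/4 → 2 ('ba')
  [8] 4/2 → 4 ('baba')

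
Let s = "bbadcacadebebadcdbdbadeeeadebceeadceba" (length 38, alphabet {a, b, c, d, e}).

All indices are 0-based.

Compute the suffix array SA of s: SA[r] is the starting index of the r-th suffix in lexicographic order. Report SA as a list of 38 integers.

[37, 5, 2, 13, 32, 25, 7, 20, 36, 1, 12, 19, 0, 28, 17, 10, 4, 6, 15, 34, 29, 18, 16, 3, 14, 33, 26, 8, 21, 31, 24, 35, 11, 27, 9, 30, 23, 22]

rank | idx | suffix
   0 |  37 | a
   1 |   5 | acadebebadcdbdbadeeeadebceeadceba
   2 |   2 | adcacadebebadcdbdbadeeeadebceeadceba
   3 |  13 | adcdbdbadeeeadebceeadceba
   4 |  32 | adceba
   5 |  25 | adebceeadceba
   6 |   7 | adebebadcdbdbadeeeadebceeadceba
   7 |  20 | adeeeadebceeadceba
   8 |  36 | ba
   9 |   1 | badcacadebebadcdbdbadeeeadebceeadceba
  10 |  12 | badcdbdbadeeeadebceeadceba
  11 |  19 | badeeeadebceeadceba
  12 |   0 | bbadcacadebebadcdbdbadeeeadebceeadceba
  13 |  28 | bceeadceba
  14 |  17 | bdbadeeeadebceeadceba
  15 |  10 | bebadcdbdbadeeeadebceeadceba
  16 |   4 | cacadebebadcdbdbadeeeadebceeadceba
  17 |   6 | cadebebadcdbdbadeeeadebceeadceba
  18 |  15 | cdbdbadeeeadebceeadceba
  19 |  34 | ceba
  20 |  29 | ceeadceba
  21 |  18 | dbadeeeadebceeadceba
  22 |  16 | dbdbadeeeadebceeadceba
  23 |   3 | dcacadebebadcdbdbadeeeadebceeadceba
  24 |  14 | dcdbdbadeeeadebceeadceba
  25 |  33 | dceba
  26 |  26 | debceeadceba
  27 |   8 | debebadcdbdbadeeeadebceeadceba
  28 |  21 | deeeadebceeadceba
  29 |  31 | eadceba
  30 |  24 | eadebceeadceba
  31 |  35 | eba
  32 |  11 | ebadcdbdbadeeeadebceeadceba
  33 |  27 | ebceeadceba
  34 |   9 | ebebadcdbdbadeeeadebceeadceba
  35 |  30 | eeadceba
  36 |  23 | eeadebceeadceba
  37 |  22 | eeeadebceeadceba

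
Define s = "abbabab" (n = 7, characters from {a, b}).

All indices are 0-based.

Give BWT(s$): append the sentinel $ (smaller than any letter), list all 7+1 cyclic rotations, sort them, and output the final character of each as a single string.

rank  rotation  last
    0  $abbabab  b
    1  ab$abbab  b
    2  abab$abb  b
    3  abbabab$  $
    4  b$abbaba  a
    5  bab$abba  a
    6  babab$ab  b
    7  bbabab$a  a

bbb$aaba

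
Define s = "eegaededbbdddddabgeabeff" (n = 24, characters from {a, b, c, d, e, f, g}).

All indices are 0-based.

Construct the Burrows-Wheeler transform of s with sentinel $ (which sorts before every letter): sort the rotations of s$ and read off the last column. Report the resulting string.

fedgdbaadedddbegda$befeeb

rank  rotation                   last
    0  $eegaededbbdddddabgeabeff  f
    1  abeff$eegaededbbdddddabge  e
    2  abgeabeff$eegaededbbddddd  d
    3  aededbbdddddabgeabeff$eeg  g
    4  bbdddddabgeabeff$eegaeded  d
    5  bdddddabgeabeff$eegaededb  b
    6  beff$eegaededbbdddddabgea  a
    7  bgeabeff$eegaededbbddddda  a
    8  dabgeabeff$eegaededbbdddd  d
    9  dbbdddddabgeabeff$eegaede  e
   10  ddabgeabeff$eegaededbbddd  d
   11  dddabgeabeff$eegaededbbdd  d
   12  ddddabgeabeff$eegaededbbd  d
   13  dddddabgeabeff$eegaededbb  b
   14  dedbbdddddabgeabeff$eegae  e
   15  eabeff$eegaededbbdddddabg  g
   16  edbbdddddabgeabeff$eegaed  d
   17  ededbbdddddabgeabeff$eega  a
   18  eegaededbbdddddabgeabeff$  $
   19  eff$eegaededbbdddddabgeab  b
   20  egaededbbdddddabgeabeff$e  e
   21  f$eegaededbbdddddabgeabef  f
   22  ff$eegaededbbdddddabgeabe  e
   23  gaededbbdddddabgeabeff$ee  e
   24  geabeff$eegaededbbdddddab  b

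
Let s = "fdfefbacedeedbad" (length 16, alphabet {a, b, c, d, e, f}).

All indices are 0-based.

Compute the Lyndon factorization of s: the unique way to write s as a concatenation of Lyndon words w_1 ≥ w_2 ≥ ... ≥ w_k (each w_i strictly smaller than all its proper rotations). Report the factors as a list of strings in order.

emit factor 1: 'f' (i=0, period=1)
emit factor 2: 'dfef' (i=1, period=4)
emit factor 3: 'b' (i=5, period=1)
emit factor 4: 'acedeedbad' (i=6, period=10)

["f", "dfef", "b", "acedeedbad"]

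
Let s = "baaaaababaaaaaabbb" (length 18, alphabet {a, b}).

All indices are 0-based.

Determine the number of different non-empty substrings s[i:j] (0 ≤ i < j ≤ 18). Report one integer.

121

rank→(start, suffix):
  0 → (9, 'aaaaaabbb')
  1 → (1, 'aaaaababaaaaaabbb')
  2 → (10, 'aaaaabbb')
  3 → (2, 'aaaababaaaaaabbb')
  4 → (11, 'aaaabbb')
  5 → (3, 'aaababaaaaaabbb')
  6 → (12, 'aaabbb')
  7 → (4, 'aababaaaaaabbb')
  8 → (13, 'aabbb')
  9 → (7, 'abaaaaaabbb')
  10 → (5, 'ababaaaaaabbb')
  11 → (14, 'abbb')
  12 → (17, 'b')
  13 → (8, 'baaaaaabbb')
  14 → (0, 'baaaaababaaaaaabbb')
  15 → (6, 'babaaaaaabbb')
  16 → (16, 'bb')
  17 → (15, 'bbb')

SA = [9, 1, 10, 2, 11, 3, 12, 4, 13, 7, 5, 14, 17, 8, 0, 6, 16, 15]
i: (SA[i-1],SA[i]) lcp shared
  1: (9,1) 5 'aaaaa'
  2: (1,10) 6 'aaaaab'
  3: (10,2) 4 'aaaa'
  4: (2,11) 5 'aaaab'
  5: (11,3) 3 'aaa'
  6: (3,12) 4 'aaab'
  7: (12,4) 2 'aa'
  8: (4,13) 3 'aab'
  9: (13,7) 1 'a'
  10: (7,5) 3 'aba'
  11: (5,14) 2 'ab'
  12: (14,17) 0 ''
  13: (17,8) 1 'b'
  14: (8,0) 6 'baaaaa'
  15: (0,6) 2 'ba'
  16: (6,16) 1 'b'
  17: (16,15) 2 'bb'

n(n+1)/2 = 18·19/2 = 171
Σ LCP = 0 + 5 + 6 + 4 + 5 + 3 + 4 + 2 + 3 + 1 + 3 + 2 + 0 + 1 + 6 + 2 + 1 + 2 = 50
distinct = 171 − 50 = 121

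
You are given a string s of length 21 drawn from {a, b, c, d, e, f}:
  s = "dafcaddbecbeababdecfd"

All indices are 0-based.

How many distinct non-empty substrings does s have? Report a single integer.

sorted suffixes:
  #0 SA[0]=12  'ababdecfd'
  #1 SA[1]=14  'abdecfd'
  #2 SA[2]=4  'addbecbeababdecfd'
  #3 SA[3]=1  'afcaddbecbeababdecfd'
  #4 SA[4]=13  'babdecfd'
  #5 SA[5]=15  'bdecfd'
  #6 SA[6]=10  'beababdecfd'
  #7 SA[7]=7  'becbeababdecfd'
  #8 SA[8]=3  'caddbecbeababdecfd'
  #9 SA[9]=9  'cbeababdecfd'
  #10 SA[10]=18  'cfd'
  #11 SA[11]=20  'd'
  #12 SA[12]=0  'dafcaddbecbeababdecfd'
  #13 SA[13]=6  'dbecbeababdecfd'
  #14 SA[14]=5  'ddbecbeababdecfd'
  #15 SA[15]=16  'decfd'
  #16 SA[16]=11  'eababdecfd'
  #17 SA[17]=8  'ecbeababdecfd'
  #18 SA[18]=17  'ecfd'
  #19 SA[19]=2  'fcaddbecbeababdecfd'
  #20 SA[20]=19  'fd'

SA = [12, 14, 4, 1, 13, 15, 10, 7, 3, 9, 18, 20, 0, 6, 5, 16, 11, 8, 17, 2, 19]
[i] adj suffixes → lcp
  [1] 12/14 → 2 ('ab')
  [2] 14/4 → 1 ('a')
  [3] 4/1 → 1 ('a')
  [4] 1/13 → 0 ('')
  [5] 13/15 → 1 ('b')
  [6] 15/10 → 1 ('b')
  [7] 10/7 → 2 ('be')
  [8] 7/3 → 0 ('')
  [9] 3/9 → 1 ('c')
  [10] 9/18 → 1 ('c')
  [11] 18/20 → 0 ('')
  [12] 20/0 → 1 ('d')
  [13] 0/6 → 1 ('d')
  [14] 6/5 → 1 ('d')
  [15] 5/16 → 1 ('d')
  [16] 16/11 → 0 ('')
  [17] 11/8 → 1 ('e')
  [18] 8/17 → 2 ('ec')
  [19] 17/2 → 0 ('')
  [20] 2/19 → 1 ('f')

n(n+1)/2 = 21·22/2 = 231
Σ LCP = 0 + 2 + 1 + 1 + 0 + 1 + 1 + 2 + 0 + 1 + 1 + 0 + 1 + 1 + 1 + 1 + 0 + 1 + 2 + 0 + 1 = 18
distinct = 231 − 18 = 213

213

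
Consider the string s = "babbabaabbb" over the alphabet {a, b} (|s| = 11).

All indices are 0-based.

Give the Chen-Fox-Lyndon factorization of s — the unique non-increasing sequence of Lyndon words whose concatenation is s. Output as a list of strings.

["b", "abb", "ab", "aabbb"]

emit factor 1: 'b' (i=0, period=1)
emit factor 2: 'abb' (i=1, period=3)
emit factor 3: 'ab' (i=4, period=2)
emit factor 4: 'aabbb' (i=6, period=5)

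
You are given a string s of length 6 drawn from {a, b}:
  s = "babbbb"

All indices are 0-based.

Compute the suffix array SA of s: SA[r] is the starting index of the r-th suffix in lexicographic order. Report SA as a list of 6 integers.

[1, 5, 0, 4, 3, 2]

rank | idx | suffix
   0 |   1 | abbbb
   1 |   5 | b
   2 |   0 | babbbb
   3 |   4 | bb
   4 |   3 | bbb
   5 |   2 | bbbb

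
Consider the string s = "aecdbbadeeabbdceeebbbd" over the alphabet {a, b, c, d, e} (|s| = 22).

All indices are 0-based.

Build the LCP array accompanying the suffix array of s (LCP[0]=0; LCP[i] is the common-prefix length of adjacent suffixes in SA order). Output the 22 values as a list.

[0, 1, 1, 0, 1, 2, 2, 3, 1, 2, 0, 1, 0, 1, 1, 1, 0, 1, 1, 1, 2, 2]

rank | idx | suffix
   0 |  10 | abbdceeebbbd
   1 |   6 | adeeabbdceeebbbd
   2 |   0 | aecdbbadeeabbdceeebbbd
   3 |   5 | badeeabbdceeebbbd
   4 |   4 | bbadeeabbdceeebbbd
   5 |  18 | bbbd
   6 |  19 | bbd
   7 |  11 | bbdceeebbbd
   8 |  20 | bd
   9 |  12 | bdceeebbbd
  10 |   2 | cdbbadeeabbdceeebbbd
  11 |  14 | ceeebbbd
  12 |  21 | d
  13 |   3 | dbbadeeabbdceeebbbd
  14 |  13 | dceeebbbd
  15 |   7 | deeabbdceeebbbd
  16 |   9 | eabbdceeebbbd
  17 |  17 | ebbbd
  18 |   1 | ecdbbadeeabbdceeebbbd
  19 |   8 | eeabbdceeebbbd
  20 |  16 | eebbbd
  21 |  15 | eeebbbd

SA = [10, 6, 0, 5, 4, 18, 19, 11, 20, 12, 2, 14, 21, 3, 13, 7, 9, 17, 1, 8, 16, 15]
[i] adj suffixes → lcp
  [1] 10/6 → 1 ('a')
  [2] 6/0 → 1 ('a')
  [3] 0/5 → 0 ('')
  [4] 5/4 → 1 ('b')
  [5] 4/18 → 2 ('bb')
  [6] 18/19 → 2 ('bb')
  [7] 19/11 → 3 ('bbd')
  [8] 11/20 → 1 ('b')
  [9] 20/12 → 2 ('bd')
  [10] 12/2 → 0 ('')
  [11] 2/14 → 1 ('c')
  [12] 14/21 → 0 ('')
  [13] 21/3 → 1 ('d')
  [14] 3/13 → 1 ('d')
  [15] 13/7 → 1 ('d')
  [16] 7/9 → 0 ('')
  [17] 9/17 → 1 ('e')
  [18] 17/1 → 1 ('e')
  [19] 1/8 → 1 ('e')
  [20] 8/16 → 2 ('ee')
  [21] 16/15 → 2 ('ee')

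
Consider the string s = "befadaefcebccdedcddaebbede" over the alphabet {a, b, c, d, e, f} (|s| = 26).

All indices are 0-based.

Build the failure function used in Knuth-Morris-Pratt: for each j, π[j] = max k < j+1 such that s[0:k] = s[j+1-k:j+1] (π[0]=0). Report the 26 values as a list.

π[0] = 0
j=1 s[j]='e': π[1]=0 (border '')
j=2 s[j]='f': π[2]=0 (border '')
j=3 s[j]='a': π[3]=0 (border '')
j=4 s[j]='d': π[4]=0 (border '')
j=5 s[j]='a': π[5]=0 (border '')
j=6 s[j]='e': π[6]=0 (border '')
j=7 s[j]='f': π[7]=0 (border '')
j=8 s[j]='c': π[8]=0 (border '')
j=9 s[j]='e': π[9]=0 (border '')
j=10 s[j]='b': π[10]=1 (border 'b')
j=11 s[j]='c': k: 1→0; π[11]=0 (border '')
j=12 s[j]='c': π[12]=0 (border '')
j=13 s[j]='d': π[13]=0 (border '')
j=14 s[j]='e': π[14]=0 (border '')
j=15 s[j]='d': π[15]=0 (border '')
j=16 s[j]='c': π[16]=0 (border '')
j=17 s[j]='d': π[17]=0 (border '')
j=18 s[j]='d': π[18]=0 (border '')
j=19 s[j]='a': π[19]=0 (border '')
j=20 s[j]='e': π[20]=0 (border '')
j=21 s[j]='b': π[21]=1 (border 'b')
j=22 s[j]='b': k: 1→0; π[22]=1 (border 'b')
j=23 s[j]='e': π[23]=2 (border 'be')
j=24 s[j]='d': k: 2→0; π[24]=0 (border '')
j=25 s[j]='e': π[25]=0 (border '')

[0, 0, 0, 0, 0, 0, 0, 0, 0, 0, 1, 0, 0, 0, 0, 0, 0, 0, 0, 0, 0, 1, 1, 2, 0, 0]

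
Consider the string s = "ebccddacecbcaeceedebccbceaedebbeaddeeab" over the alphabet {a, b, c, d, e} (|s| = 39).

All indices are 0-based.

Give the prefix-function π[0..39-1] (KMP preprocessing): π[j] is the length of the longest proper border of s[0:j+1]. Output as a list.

[0, 0, 0, 0, 0, 0, 0, 0, 1, 0, 0, 0, 0, 1, 0, 1, 1, 0, 1, 2, 3, 4, 0, 0, 1, 0, 1, 0, 1, 2, 0, 1, 0, 0, 0, 1, 1, 0, 0]

π[0] = 0
j=1 s[j]='b': π[1]=0 (border '')
j=2 s[j]='c': π[2]=0 (border '')
j=3 s[j]='c': π[3]=0 (border '')
j=4 s[j]='d': π[4]=0 (border '')
j=5 s[j]='d': π[5]=0 (border '')
j=6 s[j]='a': π[6]=0 (border '')
j=7 s[j]='c': π[7]=0 (border '')
j=8 s[j]='e': π[8]=1 (border 'e')
j=9 s[j]='c': k: 1→0; π[9]=0 (border '')
j=10 s[j]='b': π[10]=0 (border '')
j=11 s[j]='c': π[11]=0 (border '')
j=12 s[j]='a': π[12]=0 (border '')
j=13 s[j]='e': π[13]=1 (border 'e')
j=14 s[j]='c': k: 1→0; π[14]=0 (border '')
j=15 s[j]='e': π[15]=1 (border 'e')
j=16 s[j]='e': k: 1→0; π[16]=1 (border 'e')
j=17 s[j]='d': k: 1→0; π[17]=0 (border '')
j=18 s[j]='e': π[18]=1 (border 'e')
j=19 s[j]='b': π[19]=2 (border 'eb')
j=20 s[j]='c': π[20]=3 (border 'ebc')
j=21 s[j]='c': π[21]=4 (border 'ebcc')
j=22 s[j]='b': k: 4→0; π[22]=0 (border '')
j=23 s[j]='c': π[23]=0 (border '')
j=24 s[j]='e': π[24]=1 (border 'e')
j=25 s[j]='a': k: 1→0; π[25]=0 (border '')
j=26 s[j]='e': π[26]=1 (border 'e')
j=27 s[j]='d': k: 1→0; π[27]=0 (border '')
j=28 s[j]='e': π[28]=1 (border 'e')
j=29 s[j]='b': π[29]=2 (border 'eb')
j=30 s[j]='b': k: 2→0; π[30]=0 (border '')
j=31 s[j]='e': π[31]=1 (border 'e')
j=32 s[j]='a': k: 1→0; π[32]=0 (border '')
j=33 s[j]='d': π[33]=0 (border '')
j=34 s[j]='d': π[34]=0 (border '')
j=35 s[j]='e': π[35]=1 (border 'e')
j=36 s[j]='e': k: 1→0; π[36]=1 (border 'e')
j=37 s[j]='a': k: 1→0; π[37]=0 (border '')
j=38 s[j]='b': π[38]=0 (border '')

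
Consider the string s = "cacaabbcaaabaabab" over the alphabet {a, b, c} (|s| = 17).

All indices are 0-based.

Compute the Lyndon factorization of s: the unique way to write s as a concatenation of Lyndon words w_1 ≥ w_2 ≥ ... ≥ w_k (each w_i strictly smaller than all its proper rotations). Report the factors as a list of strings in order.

["c", "ac", "aabbc", "aaabaabab"]

emit factor 1: 'c' (i=0, period=1)
emit factor 2: 'ac' (i=1, period=2)
emit factor 3: 'aabbc' (i=3, period=5)
emit factor 4: 'aaabaabab' (i=8, period=9)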